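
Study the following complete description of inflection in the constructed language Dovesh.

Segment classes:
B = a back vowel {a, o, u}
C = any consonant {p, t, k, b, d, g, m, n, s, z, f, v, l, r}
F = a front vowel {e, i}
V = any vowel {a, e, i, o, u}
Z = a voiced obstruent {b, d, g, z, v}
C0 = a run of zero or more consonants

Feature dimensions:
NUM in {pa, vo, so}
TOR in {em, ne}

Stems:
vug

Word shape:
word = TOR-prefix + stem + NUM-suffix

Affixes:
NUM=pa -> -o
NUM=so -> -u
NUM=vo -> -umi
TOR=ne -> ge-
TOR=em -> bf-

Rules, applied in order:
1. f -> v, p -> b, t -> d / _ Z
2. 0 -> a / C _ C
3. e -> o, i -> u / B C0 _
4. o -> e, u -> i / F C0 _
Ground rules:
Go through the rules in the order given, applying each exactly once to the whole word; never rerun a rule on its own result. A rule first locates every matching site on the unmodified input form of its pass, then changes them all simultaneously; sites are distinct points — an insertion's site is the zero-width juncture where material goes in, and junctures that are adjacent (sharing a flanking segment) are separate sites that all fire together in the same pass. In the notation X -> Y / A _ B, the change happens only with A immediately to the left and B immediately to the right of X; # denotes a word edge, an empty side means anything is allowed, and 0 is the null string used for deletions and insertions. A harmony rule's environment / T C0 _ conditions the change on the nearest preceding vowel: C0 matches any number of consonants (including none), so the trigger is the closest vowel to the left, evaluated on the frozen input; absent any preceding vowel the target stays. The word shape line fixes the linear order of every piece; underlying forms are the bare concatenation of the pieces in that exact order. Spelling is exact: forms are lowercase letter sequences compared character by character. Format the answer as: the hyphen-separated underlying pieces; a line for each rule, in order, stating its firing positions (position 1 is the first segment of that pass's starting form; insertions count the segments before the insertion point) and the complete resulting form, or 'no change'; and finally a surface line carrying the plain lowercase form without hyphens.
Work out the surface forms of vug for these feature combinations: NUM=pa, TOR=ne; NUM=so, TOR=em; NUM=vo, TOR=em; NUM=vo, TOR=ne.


cell NUM=pa, TOR=ne:
underlying: ge-vug-o
1. f -> v, p -> b, t -> d / _ Z: no change
2. 0 -> a / C _ C: no change
3. e -> o, i -> u / B C0 _: no change
4. o -> e, u -> i / F C0 _: fires at position(s) 4: gevigo
surface: gevigo

cell NUM=so, TOR=em:
underlying: bf-vug-u
1. f -> v, p -> b, t -> d / _ Z: fires at position(s) 2: bvvugu
2. 0 -> a / C _ C: inserts after position(s) 1, 2: bavavugu
3. e -> o, i -> u / B C0 _: no change
4. o -> e, u -> i / F C0 _: no change
surface: bavavugu

cell NUM=vo, TOR=em:
underlying: bf-vug-umi
1. f -> v, p -> b, t -> d / _ Z: fires at position(s) 2: bvvugumi
2. 0 -> a / C _ C: inserts after position(s) 1, 2: bavavugumi
3. e -> o, i -> u / B C0 _: fires at position(s) 10: bavavugumu
4. o -> e, u -> i / F C0 _: no change
surface: bavavugumu

cell NUM=vo, TOR=ne:
underlying: ge-vug-umi
1. f -> v, p -> b, t -> d / _ Z: no change
2. 0 -> a / C _ C: no change
3. e -> o, i -> u / B C0 _: fires at position(s) 8: gevugumu
4. o -> e, u -> i / F C0 _: fires at position(s) 4: gevigumu
surface: gevigumu


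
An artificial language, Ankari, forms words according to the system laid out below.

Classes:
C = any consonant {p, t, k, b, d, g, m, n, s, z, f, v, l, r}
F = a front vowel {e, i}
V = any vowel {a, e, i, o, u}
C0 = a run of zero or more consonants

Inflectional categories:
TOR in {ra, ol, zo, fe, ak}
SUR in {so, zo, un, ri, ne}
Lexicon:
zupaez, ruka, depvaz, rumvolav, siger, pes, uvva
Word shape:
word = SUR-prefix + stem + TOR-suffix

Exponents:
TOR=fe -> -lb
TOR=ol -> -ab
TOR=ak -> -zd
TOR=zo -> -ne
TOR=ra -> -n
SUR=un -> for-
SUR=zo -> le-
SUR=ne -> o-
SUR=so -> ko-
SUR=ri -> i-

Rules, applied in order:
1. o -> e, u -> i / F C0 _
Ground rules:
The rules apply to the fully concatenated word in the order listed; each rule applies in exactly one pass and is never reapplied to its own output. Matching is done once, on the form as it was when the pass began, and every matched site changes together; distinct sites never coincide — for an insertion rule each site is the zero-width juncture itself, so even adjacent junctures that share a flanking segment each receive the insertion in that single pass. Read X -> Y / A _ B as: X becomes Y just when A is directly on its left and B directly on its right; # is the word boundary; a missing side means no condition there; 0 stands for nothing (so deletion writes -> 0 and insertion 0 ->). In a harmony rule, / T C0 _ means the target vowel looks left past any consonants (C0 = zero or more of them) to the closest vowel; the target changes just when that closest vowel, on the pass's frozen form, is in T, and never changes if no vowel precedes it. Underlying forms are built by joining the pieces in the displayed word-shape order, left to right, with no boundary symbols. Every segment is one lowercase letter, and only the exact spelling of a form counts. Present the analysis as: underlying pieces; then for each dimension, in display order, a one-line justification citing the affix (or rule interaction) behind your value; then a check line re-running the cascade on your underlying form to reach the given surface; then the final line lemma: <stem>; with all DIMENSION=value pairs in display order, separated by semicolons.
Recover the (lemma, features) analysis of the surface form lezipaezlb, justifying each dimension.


underlying: le-zupaez-lb
TOR=fe - signalled by the affix -lb
SUR=zo - signalled by the affix le-
check: lezupaezlb -> lezipaezlb
lemma: zupaez; TOR=fe; SUR=zo


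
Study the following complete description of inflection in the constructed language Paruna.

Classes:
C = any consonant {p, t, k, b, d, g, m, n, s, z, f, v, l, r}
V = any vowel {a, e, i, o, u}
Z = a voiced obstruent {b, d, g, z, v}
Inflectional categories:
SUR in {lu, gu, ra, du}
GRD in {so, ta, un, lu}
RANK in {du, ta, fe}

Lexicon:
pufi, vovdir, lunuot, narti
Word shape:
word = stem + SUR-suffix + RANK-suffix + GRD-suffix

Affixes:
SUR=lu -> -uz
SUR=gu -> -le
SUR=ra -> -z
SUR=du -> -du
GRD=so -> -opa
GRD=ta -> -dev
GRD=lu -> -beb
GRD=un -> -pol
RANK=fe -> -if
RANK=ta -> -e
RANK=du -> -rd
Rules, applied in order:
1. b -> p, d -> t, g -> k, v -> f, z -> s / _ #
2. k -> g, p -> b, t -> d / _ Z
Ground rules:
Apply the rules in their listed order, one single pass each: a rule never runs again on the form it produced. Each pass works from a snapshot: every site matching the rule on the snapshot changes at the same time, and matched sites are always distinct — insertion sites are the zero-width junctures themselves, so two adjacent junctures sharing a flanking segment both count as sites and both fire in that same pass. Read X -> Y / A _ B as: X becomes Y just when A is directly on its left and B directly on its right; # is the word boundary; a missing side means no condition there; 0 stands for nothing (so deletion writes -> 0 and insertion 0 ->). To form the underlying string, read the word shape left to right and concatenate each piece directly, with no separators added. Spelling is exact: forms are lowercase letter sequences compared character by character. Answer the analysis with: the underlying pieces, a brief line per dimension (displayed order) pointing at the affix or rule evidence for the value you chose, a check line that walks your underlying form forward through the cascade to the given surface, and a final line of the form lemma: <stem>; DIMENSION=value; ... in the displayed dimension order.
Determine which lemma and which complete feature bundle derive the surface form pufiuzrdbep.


underlying: pufi-uz-rd-beb
SUR=lu - signalled by the affix -uz
GRD=lu - signalled by the affix -beb
RANK=du - signalled by the affix -rd
check: pufiuzrdbeb -> pufiuzrdbep -> pufiuzrdbep
lemma: pufi; SUR=lu; GRD=lu; RANK=du


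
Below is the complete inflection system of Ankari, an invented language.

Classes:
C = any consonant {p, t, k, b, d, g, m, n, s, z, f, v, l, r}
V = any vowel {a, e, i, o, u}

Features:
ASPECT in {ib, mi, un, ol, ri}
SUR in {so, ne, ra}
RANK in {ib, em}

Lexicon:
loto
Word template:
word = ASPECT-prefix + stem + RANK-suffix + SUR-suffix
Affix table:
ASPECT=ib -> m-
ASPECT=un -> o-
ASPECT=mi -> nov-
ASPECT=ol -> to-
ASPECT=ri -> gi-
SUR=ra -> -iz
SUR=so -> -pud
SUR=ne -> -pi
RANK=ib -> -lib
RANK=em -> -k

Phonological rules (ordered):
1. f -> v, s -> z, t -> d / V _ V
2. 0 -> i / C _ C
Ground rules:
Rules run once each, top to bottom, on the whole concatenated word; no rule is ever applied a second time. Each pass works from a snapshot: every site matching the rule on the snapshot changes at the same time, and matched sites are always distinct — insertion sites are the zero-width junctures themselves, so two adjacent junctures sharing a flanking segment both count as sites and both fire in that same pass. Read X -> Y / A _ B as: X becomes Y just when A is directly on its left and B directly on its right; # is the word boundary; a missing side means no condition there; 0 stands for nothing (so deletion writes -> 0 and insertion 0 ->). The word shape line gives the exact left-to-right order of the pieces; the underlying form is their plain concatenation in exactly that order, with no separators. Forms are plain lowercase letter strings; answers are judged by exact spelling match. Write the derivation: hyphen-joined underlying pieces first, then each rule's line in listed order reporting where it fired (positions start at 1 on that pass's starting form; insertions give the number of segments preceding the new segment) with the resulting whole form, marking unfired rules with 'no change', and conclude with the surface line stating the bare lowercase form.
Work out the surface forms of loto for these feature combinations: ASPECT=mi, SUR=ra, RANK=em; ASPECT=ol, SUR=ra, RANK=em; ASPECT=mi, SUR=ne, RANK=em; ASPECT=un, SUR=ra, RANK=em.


cell ASPECT=mi, SUR=ra, RANK=em:
underlying: nov-loto-k-iz
1. f -> v, s -> z, t -> d / V _ V: fires at position(s) 6: novlodokiz
2. 0 -> i / C _ C: inserts after position(s) 3: novilodokiz
surface: novilodokiz

cell ASPECT=ol, SUR=ra, RANK=em:
underlying: to-loto-k-iz
1. f -> v, s -> z, t -> d / V _ V: fires at position(s) 5: tolodokiz
2. 0 -> i / C _ C: no change
surface: tolodokiz

cell ASPECT=mi, SUR=ne, RANK=em:
underlying: nov-loto-k-pi
1. f -> v, s -> z, t -> d / V _ V: fires at position(s) 6: novlodokpi
2. 0 -> i / C _ C: inserts after position(s) 3, 8: novilodokipi
surface: novilodokipi

cell ASPECT=un, SUR=ra, RANK=em:
underlying: o-loto-k-iz
1. f -> v, s -> z, t -> d / V _ V: fires at position(s) 4: olodokiz
2. 0 -> i / C _ C: no change
surface: olodokiz


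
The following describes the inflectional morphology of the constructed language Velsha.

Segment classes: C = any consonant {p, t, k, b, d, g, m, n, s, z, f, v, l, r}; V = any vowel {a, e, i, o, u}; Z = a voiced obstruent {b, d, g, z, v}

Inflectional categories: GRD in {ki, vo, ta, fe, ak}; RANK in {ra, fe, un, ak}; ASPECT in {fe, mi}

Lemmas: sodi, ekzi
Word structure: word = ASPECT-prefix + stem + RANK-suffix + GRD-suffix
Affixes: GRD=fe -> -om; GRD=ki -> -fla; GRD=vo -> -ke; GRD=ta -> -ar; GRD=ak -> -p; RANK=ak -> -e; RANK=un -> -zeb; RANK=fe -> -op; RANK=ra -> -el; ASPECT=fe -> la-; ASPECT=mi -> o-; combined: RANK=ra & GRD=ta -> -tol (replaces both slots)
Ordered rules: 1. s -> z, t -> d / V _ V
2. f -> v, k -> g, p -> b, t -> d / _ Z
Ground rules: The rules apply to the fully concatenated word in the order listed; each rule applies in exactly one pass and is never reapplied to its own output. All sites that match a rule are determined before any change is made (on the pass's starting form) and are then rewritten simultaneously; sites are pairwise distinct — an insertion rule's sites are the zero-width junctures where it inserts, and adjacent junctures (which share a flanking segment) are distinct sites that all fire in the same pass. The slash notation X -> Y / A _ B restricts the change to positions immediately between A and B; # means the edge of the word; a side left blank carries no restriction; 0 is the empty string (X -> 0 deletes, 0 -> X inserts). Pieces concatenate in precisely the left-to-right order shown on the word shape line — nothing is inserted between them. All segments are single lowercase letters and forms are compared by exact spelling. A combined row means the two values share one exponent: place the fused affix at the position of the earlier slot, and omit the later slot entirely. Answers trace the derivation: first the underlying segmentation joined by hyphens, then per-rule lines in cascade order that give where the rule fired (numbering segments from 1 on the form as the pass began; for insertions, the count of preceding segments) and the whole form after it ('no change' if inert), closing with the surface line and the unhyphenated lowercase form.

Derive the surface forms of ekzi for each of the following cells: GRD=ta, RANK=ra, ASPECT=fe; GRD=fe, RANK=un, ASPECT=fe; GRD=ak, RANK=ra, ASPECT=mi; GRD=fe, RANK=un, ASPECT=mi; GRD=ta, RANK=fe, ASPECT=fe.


cell GRD=ta, RANK=ra, ASPECT=fe:
underlying: la-ekzi-tol
1. s -> z, t -> d / V _ V: fires at position(s) 7: laekzidol
2. f -> v, k -> g, p -> b, t -> d / _ Z: fires at position(s) 4: laegzidol
surface: laegzidol

cell GRD=fe, RANK=un, ASPECT=fe:
underlying: la-ekzi-zeb-om
1. s -> z, t -> d / V _ V: no change
2. f -> v, k -> g, p -> b, t -> d / _ Z: fires at position(s) 4: laegzizebom
surface: laegzizebom

cell GRD=ak, RANK=ra, ASPECT=mi:
underlying: o-ekzi-el-p
1. s -> z, t -> d / V _ V: no change
2. f -> v, k -> g, p -> b, t -> d / _ Z: fires at position(s) 3: oegzielp
surface: oegzielp

cell GRD=fe, RANK=un, ASPECT=mi:
underlying: o-ekzi-zeb-om
1. s -> z, t -> d / V _ V: no change
2. f -> v, k -> g, p -> b, t -> d / _ Z: fires at position(s) 3: oegzizebom
surface: oegzizebom

cell GRD=ta, RANK=fe, ASPECT=fe:
underlying: la-ekzi-op-ar
1. s -> z, t -> d / V _ V: no change
2. f -> v, k -> g, p -> b, t -> d / _ Z: fires at position(s) 4: laegziopar
surface: laegziopar


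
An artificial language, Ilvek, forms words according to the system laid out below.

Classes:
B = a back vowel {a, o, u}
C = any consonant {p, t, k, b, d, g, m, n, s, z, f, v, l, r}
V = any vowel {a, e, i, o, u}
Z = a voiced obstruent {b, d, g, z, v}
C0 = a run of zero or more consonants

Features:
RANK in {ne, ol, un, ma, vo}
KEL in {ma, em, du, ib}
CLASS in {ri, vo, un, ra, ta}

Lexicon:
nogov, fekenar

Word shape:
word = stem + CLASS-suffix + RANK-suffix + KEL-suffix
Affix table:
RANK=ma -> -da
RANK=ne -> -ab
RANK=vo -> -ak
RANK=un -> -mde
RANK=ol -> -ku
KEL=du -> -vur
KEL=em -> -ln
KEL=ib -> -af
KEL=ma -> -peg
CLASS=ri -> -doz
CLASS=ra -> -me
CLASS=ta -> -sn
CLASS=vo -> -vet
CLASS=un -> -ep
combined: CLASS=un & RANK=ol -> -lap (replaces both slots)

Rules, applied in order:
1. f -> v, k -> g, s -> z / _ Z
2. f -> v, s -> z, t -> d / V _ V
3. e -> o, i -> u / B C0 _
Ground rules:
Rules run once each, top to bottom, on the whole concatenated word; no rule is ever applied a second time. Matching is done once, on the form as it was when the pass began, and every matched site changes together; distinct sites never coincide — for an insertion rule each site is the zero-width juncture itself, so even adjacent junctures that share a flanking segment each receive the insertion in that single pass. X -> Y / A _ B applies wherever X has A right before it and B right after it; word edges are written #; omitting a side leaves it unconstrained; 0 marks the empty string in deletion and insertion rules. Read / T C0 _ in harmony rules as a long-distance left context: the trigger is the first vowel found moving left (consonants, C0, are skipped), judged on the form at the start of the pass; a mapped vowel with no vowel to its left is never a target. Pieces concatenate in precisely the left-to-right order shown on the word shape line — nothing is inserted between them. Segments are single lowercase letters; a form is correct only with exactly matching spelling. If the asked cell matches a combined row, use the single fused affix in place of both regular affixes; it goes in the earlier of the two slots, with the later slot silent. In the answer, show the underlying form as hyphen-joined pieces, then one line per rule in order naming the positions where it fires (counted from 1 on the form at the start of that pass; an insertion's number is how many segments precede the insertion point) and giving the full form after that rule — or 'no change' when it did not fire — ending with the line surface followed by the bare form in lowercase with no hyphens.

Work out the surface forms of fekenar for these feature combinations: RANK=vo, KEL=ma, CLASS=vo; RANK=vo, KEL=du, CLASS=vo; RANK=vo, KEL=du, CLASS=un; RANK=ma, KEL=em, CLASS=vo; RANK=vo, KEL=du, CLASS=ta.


cell RANK=vo, KEL=ma, CLASS=vo:
underlying: fekenar-vet-ak-peg
1. f -> v, k -> g, s -> z / _ Z: no change
2. f -> v, s -> z, t -> d / V _ V: fires at position(s) 10: fekenarvedakpeg
3. e -> o, i -> u / B C0 _: fires at position(s) 9, 14: fekenarvodakpog
surface: fekenarvodakpog

cell RANK=vo, KEL=du, CLASS=vo:
underlying: fekenar-vet-ak-vur
1. f -> v, k -> g, s -> z / _ Z: fires at position(s) 12: fekenarvetagvur
2. f -> v, s -> z, t -> d / V _ V: fires at position(s) 10: fekenarvedagvur
3. e -> o, i -> u / B C0 _: fires at position(s) 9: fekenarvodagvur
surface: fekenarvodagvur

cell RANK=vo, KEL=du, CLASS=un:
underlying: fekenar-ep-ak-vur
1. f -> v, k -> g, s -> z / _ Z: fires at position(s) 11: fekenarepagvur
2. f -> v, s -> z, t -> d / V _ V: no change
3. e -> o, i -> u / B C0 _: fires at position(s) 8: fekenaropagvur
surface: fekenaropagvur

cell RANK=ma, KEL=em, CLASS=vo:
underlying: fekenar-vet-da-ln
1. f -> v, k -> g, s -> z / _ Z: no change
2. f -> v, s -> z, t -> d / V _ V: no change
3. e -> o, i -> u / B C0 _: fires at position(s) 9: fekenarvotdaln
surface: fekenarvotdaln

cell RANK=vo, KEL=du, CLASS=ta:
underlying: fekenar-sn-ak-vur
1. f -> v, k -> g, s -> z / _ Z: fires at position(s) 11: fekenarsnagvur
2. f -> v, s -> z, t -> d / V _ V: no change
3. e -> o, i -> u / B C0 _: no change
surface: fekenarsnagvur


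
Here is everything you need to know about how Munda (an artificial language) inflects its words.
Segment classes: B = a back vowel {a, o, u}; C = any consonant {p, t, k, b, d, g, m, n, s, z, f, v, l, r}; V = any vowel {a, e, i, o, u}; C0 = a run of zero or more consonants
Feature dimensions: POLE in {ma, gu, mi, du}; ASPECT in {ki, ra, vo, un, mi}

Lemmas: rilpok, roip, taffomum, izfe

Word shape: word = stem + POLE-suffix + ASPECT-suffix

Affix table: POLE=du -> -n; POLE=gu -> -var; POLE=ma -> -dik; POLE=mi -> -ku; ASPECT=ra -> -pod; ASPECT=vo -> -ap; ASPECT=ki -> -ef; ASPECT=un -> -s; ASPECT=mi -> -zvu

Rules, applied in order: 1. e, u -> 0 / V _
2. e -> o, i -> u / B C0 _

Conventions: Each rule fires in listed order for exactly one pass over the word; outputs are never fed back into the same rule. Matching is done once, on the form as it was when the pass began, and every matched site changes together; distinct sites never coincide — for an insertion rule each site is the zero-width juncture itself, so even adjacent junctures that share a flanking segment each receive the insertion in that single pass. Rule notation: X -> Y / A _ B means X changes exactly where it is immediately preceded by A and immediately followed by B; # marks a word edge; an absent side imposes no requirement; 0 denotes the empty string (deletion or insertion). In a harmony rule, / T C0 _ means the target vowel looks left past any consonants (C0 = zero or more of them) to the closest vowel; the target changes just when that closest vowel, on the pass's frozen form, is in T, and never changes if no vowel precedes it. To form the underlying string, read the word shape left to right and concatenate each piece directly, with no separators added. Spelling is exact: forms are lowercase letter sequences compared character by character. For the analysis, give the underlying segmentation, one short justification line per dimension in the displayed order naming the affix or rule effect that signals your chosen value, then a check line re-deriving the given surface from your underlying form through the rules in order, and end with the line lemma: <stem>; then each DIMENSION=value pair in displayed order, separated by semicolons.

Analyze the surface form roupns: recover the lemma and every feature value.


underlying: roip-n-s
POLE=du - signalled by the affix -n
ASPECT=un - signalled by the affix -s
check: roipns -> roipns -> roupns
lemma: roip; POLE=du; ASPECT=un


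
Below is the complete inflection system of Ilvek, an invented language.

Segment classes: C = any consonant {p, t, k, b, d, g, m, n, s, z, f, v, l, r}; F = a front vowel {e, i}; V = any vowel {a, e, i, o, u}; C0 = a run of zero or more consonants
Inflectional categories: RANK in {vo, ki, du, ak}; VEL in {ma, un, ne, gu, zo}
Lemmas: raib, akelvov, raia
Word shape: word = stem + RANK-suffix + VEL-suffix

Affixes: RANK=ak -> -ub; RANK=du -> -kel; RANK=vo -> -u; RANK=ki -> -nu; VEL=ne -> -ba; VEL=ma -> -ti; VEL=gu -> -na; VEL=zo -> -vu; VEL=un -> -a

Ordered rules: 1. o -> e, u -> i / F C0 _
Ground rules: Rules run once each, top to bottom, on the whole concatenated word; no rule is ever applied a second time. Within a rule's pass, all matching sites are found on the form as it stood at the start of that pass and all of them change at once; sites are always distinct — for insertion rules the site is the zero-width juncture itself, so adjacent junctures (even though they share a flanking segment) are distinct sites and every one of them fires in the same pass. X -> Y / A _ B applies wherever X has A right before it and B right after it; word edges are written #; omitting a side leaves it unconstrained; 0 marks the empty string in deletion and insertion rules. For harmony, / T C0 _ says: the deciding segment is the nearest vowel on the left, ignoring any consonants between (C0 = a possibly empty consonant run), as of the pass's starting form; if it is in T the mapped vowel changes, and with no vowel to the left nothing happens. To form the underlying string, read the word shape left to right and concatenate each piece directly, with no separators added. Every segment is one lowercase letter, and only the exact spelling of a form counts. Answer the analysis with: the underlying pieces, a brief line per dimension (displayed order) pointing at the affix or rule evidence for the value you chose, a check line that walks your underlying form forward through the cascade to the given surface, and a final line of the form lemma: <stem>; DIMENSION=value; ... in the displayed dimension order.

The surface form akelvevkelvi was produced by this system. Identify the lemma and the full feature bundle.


underlying: akelvov-kel-vu
RANK=du - signalled by the affix -kel
VEL=zo - signalled by the affix -vu
check: akelvovkelvu -> akelvevkelvi
lemma: akelvov; RANK=du; VEL=zo


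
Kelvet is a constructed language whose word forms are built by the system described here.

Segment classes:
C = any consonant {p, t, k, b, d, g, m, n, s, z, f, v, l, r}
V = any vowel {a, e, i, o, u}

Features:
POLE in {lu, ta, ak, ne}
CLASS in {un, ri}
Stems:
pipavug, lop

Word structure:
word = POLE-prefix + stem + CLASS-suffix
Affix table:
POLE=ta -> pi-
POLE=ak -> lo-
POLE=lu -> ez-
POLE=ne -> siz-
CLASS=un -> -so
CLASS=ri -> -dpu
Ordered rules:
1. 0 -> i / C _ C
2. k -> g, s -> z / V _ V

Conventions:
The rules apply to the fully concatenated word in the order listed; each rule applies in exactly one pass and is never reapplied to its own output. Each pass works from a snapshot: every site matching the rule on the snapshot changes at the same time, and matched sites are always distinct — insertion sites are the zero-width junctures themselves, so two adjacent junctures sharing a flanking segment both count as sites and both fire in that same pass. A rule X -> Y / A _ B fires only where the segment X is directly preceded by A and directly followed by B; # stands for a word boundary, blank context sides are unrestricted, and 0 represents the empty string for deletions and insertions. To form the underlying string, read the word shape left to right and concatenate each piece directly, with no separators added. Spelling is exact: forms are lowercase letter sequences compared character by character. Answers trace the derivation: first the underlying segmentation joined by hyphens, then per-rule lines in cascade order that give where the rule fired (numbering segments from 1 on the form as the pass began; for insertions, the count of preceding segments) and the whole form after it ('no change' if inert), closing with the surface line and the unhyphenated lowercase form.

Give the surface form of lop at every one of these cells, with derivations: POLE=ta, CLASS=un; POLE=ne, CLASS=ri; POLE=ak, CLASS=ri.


cell POLE=ta, CLASS=un:
underlying: pi-lop-so
1. 0 -> i / C _ C: inserts after position(s) 5: pilopiso
2. k -> g, s -> z / V _ V: fires at position(s) 7: pilopizo
surface: pilopizo

cell POLE=ne, CLASS=ri:
underlying: siz-lop-dpu
1. 0 -> i / C _ C: inserts after position(s) 3, 6, 7: sizilopidipu
2. k -> g, s -> z / V _ V: no change
surface: sizilopidipu

cell POLE=ak, CLASS=ri:
underlying: lo-lop-dpu
1. 0 -> i / C _ C: inserts after position(s) 5, 6: lolopidipu
2. k -> g, s -> z / V _ V: no change
surface: lolopidipu


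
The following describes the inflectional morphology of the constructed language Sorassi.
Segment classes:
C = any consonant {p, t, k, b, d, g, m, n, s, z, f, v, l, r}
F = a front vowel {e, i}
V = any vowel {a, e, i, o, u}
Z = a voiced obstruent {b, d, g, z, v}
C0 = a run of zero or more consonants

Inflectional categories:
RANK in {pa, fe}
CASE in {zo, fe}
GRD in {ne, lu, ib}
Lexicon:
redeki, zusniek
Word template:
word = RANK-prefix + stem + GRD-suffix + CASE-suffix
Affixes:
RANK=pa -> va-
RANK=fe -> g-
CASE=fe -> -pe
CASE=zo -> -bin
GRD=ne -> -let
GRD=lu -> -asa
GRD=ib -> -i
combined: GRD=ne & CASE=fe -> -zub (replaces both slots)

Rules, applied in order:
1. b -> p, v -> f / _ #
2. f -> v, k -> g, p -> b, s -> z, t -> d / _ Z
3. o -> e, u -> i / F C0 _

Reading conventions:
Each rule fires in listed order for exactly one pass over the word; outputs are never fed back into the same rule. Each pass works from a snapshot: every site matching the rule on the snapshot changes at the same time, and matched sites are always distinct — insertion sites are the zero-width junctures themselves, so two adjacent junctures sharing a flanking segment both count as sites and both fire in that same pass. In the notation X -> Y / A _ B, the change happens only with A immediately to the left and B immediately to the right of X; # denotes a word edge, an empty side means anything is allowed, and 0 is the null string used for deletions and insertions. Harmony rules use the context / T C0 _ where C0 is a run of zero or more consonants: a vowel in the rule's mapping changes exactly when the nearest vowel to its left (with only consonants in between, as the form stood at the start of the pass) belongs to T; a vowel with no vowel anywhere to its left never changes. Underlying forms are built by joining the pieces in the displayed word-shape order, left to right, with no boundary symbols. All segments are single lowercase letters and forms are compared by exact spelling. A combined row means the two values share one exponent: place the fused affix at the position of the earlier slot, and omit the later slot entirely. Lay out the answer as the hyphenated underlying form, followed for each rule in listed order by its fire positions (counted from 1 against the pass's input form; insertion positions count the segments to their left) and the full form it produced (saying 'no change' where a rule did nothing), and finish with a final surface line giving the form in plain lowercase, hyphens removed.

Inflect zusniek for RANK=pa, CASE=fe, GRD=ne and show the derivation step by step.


underlying: va-zusniek-zub
1. b -> p, v -> f / _ #: fires at position(s) 12: vazusniekzup
2. f -> v, k -> g, p -> b, s -> z, t -> d / _ Z: fires at position(s) 9: vazusniegzup
3. o -> e, u -> i / F C0 _: fires at position(s) 11: vazusniegzip
surface: vazusniegzip


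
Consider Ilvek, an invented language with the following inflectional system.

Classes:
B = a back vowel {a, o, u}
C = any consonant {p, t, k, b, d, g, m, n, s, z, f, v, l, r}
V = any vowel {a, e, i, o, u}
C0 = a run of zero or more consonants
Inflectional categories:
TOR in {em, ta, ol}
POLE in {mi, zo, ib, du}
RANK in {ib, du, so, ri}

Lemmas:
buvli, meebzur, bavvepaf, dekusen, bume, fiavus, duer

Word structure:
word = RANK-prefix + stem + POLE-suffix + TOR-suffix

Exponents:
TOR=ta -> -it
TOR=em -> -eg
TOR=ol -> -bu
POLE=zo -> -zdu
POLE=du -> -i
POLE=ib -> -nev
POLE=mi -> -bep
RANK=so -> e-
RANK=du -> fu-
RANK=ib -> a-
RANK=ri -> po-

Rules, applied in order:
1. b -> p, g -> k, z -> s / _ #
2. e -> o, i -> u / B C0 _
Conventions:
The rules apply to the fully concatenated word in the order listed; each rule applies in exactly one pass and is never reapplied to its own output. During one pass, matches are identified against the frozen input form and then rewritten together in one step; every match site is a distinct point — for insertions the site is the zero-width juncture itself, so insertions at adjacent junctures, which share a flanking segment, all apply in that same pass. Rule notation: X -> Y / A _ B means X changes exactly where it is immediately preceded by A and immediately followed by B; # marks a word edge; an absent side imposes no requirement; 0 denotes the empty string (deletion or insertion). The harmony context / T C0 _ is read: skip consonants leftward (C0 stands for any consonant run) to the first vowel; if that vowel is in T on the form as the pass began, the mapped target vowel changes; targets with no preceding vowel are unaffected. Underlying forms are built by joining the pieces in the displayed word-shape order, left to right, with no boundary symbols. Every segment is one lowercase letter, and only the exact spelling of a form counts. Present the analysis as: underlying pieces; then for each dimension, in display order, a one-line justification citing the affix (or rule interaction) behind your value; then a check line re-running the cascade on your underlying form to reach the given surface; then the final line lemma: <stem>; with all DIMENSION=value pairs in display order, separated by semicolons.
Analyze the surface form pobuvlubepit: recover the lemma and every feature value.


underlying: po-buvli-bep-it
TOR=ta - signalled by the affix -it
POLE=mi - signalled by the affix -bep
RANK=ri - signalled by the affix po-
check: pobuvlibepit -> pobuvlibepit -> pobuvlubepit
lemma: buvli; TOR=ta; POLE=mi; RANK=ri


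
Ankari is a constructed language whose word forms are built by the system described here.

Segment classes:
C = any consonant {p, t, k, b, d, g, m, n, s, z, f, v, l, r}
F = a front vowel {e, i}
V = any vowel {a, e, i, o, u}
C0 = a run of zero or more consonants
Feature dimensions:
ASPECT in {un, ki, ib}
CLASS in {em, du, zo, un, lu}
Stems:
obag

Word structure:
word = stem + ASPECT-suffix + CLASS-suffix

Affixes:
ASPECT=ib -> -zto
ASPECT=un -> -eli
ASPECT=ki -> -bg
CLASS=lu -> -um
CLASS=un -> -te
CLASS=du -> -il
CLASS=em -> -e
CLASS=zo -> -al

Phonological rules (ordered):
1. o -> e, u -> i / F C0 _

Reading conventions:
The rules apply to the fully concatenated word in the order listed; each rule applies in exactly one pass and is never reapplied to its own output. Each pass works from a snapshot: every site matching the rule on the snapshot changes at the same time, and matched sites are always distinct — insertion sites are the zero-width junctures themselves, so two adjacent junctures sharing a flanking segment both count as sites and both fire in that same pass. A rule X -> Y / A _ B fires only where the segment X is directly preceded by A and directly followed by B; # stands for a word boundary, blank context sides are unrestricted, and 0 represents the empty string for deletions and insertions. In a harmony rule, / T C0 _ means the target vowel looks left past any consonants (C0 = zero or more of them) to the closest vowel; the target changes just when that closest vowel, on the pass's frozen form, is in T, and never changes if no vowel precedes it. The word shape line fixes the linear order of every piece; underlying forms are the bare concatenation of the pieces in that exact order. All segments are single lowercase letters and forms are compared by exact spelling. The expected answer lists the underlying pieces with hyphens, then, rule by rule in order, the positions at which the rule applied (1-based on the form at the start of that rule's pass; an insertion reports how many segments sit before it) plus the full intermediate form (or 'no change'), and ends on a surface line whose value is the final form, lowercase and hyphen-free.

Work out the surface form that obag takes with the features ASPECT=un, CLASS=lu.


underlying: obag-eli-um
1. o -> e, u -> i / F C0 _: fires at position(s) 8: obageliim
surface: obageliim


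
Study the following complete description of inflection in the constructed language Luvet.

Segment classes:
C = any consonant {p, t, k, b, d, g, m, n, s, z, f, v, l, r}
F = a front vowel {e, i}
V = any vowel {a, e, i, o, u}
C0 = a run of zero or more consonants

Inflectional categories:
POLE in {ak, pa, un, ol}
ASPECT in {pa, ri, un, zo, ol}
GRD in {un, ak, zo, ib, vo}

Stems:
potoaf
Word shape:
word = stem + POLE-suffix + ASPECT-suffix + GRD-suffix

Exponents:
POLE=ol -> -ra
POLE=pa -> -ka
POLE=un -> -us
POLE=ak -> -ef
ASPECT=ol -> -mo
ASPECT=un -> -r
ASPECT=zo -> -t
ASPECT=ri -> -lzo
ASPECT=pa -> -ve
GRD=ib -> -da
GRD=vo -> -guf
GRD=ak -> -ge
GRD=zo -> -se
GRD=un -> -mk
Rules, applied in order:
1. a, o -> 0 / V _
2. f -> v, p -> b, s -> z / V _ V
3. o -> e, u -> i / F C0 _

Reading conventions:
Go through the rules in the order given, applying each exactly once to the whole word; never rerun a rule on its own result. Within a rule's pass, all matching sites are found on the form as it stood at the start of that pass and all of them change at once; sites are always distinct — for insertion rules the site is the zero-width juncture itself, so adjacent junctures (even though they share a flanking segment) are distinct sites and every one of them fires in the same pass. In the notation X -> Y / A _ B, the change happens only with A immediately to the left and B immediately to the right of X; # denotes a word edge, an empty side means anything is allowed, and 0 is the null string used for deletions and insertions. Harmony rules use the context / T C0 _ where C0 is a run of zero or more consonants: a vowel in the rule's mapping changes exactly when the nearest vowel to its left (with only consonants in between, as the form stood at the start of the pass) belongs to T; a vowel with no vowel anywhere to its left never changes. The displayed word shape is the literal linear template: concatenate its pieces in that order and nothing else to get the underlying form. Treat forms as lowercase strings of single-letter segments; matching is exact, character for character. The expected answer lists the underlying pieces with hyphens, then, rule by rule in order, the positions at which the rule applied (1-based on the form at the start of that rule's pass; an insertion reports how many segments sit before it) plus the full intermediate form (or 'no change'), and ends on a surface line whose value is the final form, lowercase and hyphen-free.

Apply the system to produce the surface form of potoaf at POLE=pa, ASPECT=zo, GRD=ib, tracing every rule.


underlying: potoaf-ka-t-da
1. a, o -> 0 / V _: fires at position(s) 5: potofkatda
2. f -> v, p -> b, s -> z / V _ V: no change
3. o -> e, u -> i / F C0 _: no change
surface: potofkatda


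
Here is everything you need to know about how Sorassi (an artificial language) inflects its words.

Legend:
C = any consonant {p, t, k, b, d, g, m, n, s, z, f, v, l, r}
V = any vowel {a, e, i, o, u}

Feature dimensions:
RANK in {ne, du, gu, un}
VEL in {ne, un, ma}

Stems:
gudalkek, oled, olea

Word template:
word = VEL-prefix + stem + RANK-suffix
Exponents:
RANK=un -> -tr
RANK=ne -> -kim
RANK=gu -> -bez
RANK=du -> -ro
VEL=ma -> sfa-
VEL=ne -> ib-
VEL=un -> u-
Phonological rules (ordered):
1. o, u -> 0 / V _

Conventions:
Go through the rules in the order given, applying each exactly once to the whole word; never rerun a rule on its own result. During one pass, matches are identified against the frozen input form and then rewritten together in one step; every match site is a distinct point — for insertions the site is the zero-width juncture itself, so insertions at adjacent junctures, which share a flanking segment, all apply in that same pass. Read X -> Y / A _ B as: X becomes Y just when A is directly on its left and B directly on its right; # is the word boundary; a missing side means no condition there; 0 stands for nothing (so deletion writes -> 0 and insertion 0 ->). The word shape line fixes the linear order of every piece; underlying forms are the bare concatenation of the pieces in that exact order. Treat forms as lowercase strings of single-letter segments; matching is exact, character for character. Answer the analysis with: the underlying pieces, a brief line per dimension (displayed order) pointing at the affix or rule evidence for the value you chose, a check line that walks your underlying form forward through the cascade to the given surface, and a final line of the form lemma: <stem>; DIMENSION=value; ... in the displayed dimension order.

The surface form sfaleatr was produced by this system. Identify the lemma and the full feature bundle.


underlying: sfa-olea-tr
RANK=un - signalled by the affix -tr
VEL=ma - signalled by the affix sfa-
check: sfaoleatr -> sfaleatr
lemma: olea; RANK=un; VEL=ma


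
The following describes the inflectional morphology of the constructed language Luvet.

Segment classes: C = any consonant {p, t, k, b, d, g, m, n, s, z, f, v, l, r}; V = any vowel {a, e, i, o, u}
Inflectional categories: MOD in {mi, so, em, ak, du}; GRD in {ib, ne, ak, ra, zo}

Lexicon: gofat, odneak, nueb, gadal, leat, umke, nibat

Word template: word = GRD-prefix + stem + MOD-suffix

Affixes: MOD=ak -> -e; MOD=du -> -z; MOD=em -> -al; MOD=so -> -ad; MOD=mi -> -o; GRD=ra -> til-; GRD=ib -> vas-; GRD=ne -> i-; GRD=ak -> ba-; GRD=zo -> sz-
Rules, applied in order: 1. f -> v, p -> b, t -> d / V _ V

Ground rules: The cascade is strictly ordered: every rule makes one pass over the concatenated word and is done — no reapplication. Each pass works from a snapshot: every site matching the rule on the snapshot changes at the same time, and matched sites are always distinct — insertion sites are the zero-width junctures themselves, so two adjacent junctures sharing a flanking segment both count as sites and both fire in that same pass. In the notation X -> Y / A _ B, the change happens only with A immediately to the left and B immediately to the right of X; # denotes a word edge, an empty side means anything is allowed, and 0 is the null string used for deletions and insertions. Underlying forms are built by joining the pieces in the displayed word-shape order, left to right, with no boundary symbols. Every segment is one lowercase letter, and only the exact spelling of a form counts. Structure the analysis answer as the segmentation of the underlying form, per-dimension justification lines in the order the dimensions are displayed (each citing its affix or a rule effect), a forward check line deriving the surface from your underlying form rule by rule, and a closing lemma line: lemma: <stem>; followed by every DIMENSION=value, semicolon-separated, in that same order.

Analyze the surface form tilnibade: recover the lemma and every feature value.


underlying: til-nibat-e
MOD=ak - signalled by the affix -e
GRD=ra - signalled by the affix til-
check: tilnibate -> tilnibade
lemma: nibat; MOD=ak; GRD=ra


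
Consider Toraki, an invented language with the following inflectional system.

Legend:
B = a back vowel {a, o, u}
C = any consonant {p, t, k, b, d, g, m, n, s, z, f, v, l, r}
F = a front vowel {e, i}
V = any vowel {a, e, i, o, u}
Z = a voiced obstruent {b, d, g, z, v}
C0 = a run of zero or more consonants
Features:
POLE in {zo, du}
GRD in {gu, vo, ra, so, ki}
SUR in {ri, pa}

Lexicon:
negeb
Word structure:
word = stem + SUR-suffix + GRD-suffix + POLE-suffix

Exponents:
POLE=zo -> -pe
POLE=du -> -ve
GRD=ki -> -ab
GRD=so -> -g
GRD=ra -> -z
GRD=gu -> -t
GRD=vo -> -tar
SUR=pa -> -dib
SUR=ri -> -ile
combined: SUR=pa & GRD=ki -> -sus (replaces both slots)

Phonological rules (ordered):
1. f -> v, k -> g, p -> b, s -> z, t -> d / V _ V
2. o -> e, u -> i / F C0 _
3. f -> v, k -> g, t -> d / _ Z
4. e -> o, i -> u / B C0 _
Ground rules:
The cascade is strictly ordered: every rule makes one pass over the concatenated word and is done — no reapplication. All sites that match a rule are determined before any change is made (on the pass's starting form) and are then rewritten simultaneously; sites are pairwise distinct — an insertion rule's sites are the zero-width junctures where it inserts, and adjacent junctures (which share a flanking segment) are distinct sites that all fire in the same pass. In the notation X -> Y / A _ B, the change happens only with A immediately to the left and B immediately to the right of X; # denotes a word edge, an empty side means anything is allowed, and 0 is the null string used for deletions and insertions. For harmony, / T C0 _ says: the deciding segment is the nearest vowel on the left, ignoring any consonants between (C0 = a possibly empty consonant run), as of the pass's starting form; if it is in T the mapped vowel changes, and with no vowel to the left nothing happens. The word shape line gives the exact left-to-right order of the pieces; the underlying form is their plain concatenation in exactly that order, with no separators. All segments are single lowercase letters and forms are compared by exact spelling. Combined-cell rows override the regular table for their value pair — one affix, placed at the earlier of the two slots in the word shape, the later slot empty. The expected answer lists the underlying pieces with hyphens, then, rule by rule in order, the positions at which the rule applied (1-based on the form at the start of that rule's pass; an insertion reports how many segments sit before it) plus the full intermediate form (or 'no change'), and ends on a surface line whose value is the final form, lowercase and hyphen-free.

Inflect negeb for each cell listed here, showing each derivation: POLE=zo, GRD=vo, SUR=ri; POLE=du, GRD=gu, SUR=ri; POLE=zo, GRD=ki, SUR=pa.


cell POLE=zo, GRD=vo, SUR=ri:
underlying: negeb-ile-tar-pe
1. f -> v, k -> g, p -> b, s -> z, t -> d / V _ V: fires at position(s) 9: negebiledarpe
2. o -> e, u -> i / F C0 _: no change
3. f -> v, k -> g, t -> d / _ Z: no change
4. e -> o, i -> u / B C0 _: fires at position(s) 13: negebiledarpo
surface: negebiledarpo

cell POLE=du, GRD=gu, SUR=ri:
underlying: negeb-ile-t-ve
1. f -> v, k -> g, p -> b, s -> z, t -> d / V _ V: no change
2. o -> e, u -> i / F C0 _: no change
3. f -> v, k -> g, t -> d / _ Z: fires at position(s) 9: negebiledve
4. e -> o, i -> u / B C0 _: no change
surface: negebiledve

cell POLE=zo, GRD=ki, SUR=pa:
underlying: negeb-sus-pe
1. f -> v, k -> g, p -> b, s -> z, t -> d / V _ V: no change
2. o -> e, u -> i / F C0 _: fires at position(s) 7: negebsispe
3. f -> v, k -> g, t -> d / _ Z: no change
4. e -> o, i -> u / B C0 _: no change
surface: negebsispe
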